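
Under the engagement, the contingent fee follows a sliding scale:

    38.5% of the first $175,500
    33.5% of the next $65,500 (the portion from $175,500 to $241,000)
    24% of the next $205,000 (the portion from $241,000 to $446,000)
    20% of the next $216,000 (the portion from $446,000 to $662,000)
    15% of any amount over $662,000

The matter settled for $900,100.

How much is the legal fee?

$217,625.00

First $175,500 at 38.5% = $67,567.50
Next $65,500 at 33.5% = $21,942.50
Next $205,000 at 24% = $49,200.00
Next $216,000 at 20% = $43,200.00
Remaining $238,100 at 15% = $35,715.00
Fee: $67,567.50 + $21,942.50 + $49,200.00 + $43,200.00 + $35,715.00 = $217,625.00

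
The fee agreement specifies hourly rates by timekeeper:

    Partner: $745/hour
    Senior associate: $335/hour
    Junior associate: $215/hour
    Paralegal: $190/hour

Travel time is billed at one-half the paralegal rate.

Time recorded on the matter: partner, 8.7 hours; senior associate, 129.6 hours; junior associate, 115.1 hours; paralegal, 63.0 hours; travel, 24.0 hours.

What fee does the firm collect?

Partner: 8.7 × $745 = $6,481.50
Senior associate: 129.6 × $335 = $43,416.00
Junior associate: 115.1 × $215 = $24,746.50
Paralegal: 63.0 × $190 = $11,970.00
Subtotal: $6,481.50 + $43,416.00 + $24,746.50 + $11,970.00 = $86,614.00
Travel: 24.0 × ($190 ÷ 2) = 24.0 × $95.00 = $2,280.00
Total: $86,614.00 + $2,280.00 = $88,894.00

$88,894.00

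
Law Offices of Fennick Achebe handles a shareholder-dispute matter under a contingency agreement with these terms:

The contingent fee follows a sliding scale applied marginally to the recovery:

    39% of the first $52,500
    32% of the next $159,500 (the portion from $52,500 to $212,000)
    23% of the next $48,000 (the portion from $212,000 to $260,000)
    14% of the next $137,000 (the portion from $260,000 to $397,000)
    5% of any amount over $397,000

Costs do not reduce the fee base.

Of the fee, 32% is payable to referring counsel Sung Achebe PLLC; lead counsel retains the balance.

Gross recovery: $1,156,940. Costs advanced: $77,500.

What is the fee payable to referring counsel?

Fee base is the gross recovery, $1,156,940; costs are reimbursed separately.
First $52,500 at 39% = $20,475.00
Next $159,500 at 32% = $51,040.00
Next $48,000 at 23% = $11,040.00
Next $137,000 at 14% = $19,180.00
Remaining $759,940 at 5% = $37,997.00
Fee: $20,475.00 + $51,040.00 + $11,040.00 + $19,180.00 + $37,997.00 = $139,732.00
Referral share: 32% of $139,732.00 = $44,714.24; lead counsel retains $139,732.00 − $44,714.24 = $95,017.76.

$44,714.24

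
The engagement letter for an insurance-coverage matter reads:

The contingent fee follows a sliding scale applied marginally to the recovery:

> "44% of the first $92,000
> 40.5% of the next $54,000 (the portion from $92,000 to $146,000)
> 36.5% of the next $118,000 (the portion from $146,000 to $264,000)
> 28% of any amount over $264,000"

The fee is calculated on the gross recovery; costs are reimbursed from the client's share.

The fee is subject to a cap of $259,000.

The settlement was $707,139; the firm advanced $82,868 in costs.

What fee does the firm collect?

$229,498.92

Fee base is the gross recovery, $707,139; costs are reimbursed separately.
First $92,000 at 44% = $40,480.00
Next $54,000 at 40.5% = $21,870.00
Next $118,000 at 36.5% = $43,070.00
Remaining $443,139 at 28% = $124,078.92
Fee: $40,480.00 + $21,870.00 + $43,070.00 + $124,078.92 = $229,498.92
$229,498.92 is under the $259,000 cap.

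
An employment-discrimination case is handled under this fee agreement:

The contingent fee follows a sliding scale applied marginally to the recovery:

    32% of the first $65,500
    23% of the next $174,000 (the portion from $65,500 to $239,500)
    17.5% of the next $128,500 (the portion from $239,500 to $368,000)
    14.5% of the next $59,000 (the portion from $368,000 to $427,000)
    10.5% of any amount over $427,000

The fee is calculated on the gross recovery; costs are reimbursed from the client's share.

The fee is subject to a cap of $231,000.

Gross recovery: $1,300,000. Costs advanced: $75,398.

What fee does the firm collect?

Fee base is the gross recovery, $1,300,000; costs are reimbursed separately.
First $65,500 at 32% = $20,960.00
Next $174,000 at 23% = $40,020.00
Next $128,500 at 17.5% = $22,487.50
Next $59,000 at 14.5% = $8,555.00
Remaining $873,000 at 10.5% = $91,665.00
Fee: $20,960.00 + $40,020.00 + $22,487.50 + $8,555.00 + $91,665.00 = $183,687.50
$183,687.50 is under the $231,000 cap.

$183,687.50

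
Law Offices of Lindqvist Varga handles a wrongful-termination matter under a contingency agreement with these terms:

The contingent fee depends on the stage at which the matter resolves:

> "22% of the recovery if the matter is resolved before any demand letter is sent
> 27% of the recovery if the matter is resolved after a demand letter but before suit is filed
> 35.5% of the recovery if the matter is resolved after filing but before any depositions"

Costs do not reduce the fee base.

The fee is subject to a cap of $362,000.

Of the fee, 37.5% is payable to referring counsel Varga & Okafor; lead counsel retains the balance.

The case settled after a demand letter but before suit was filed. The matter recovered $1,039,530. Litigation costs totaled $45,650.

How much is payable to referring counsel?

Fee base is the gross recovery, $1,039,530; costs are reimbursed separately.
The matter settled after a demand letter but before suit was filed, so the 27% rate applies.
$1,039,530 × 27% = $280,673.10
$280,673.10 is under the $362,000 cap.
Referral share: 37.5% of $280,673.10 = $105,252.41; lead counsel retains $280,673.10 − $105,252.41 = $175,420.69.

$105,252.41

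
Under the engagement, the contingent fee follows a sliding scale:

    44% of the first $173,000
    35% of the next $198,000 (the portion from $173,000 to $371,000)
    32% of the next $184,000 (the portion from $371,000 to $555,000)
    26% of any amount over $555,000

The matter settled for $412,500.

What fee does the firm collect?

First $173,000 at 44% = $76,120.00
Next $198,000 at 35% = $69,300.00
Remaining $41,500 at 32% = $13,280.00
Fee: $76,120.00 + $69,300.00 + $13,280.00 = $158,700.00

$158,700.00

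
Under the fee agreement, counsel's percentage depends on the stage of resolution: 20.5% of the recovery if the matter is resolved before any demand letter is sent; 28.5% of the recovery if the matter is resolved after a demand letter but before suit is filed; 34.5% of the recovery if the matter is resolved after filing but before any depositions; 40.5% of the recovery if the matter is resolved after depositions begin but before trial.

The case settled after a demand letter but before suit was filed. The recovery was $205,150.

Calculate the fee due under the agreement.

$58,467.75

The matter settled after a demand letter but before suit was filed, so the 28.5% rate applies.
$205,150 × 28.5% = $58,467.75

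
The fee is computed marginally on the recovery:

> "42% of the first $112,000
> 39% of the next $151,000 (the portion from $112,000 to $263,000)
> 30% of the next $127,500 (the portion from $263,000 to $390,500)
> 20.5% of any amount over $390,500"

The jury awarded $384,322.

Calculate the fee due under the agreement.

First $112,000 at 42% = $47,040.00
Next $151,000 at 39% = $58,890.00
Remaining $121,322 at 30% = $36,396.60
Fee: $47,040.00 + $58,890.00 + $36,396.60 = $142,326.60

$142,326.60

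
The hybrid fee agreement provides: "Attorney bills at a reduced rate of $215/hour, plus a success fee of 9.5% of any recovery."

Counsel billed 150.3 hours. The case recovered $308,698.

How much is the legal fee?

$61,640.81

Hourly: 150.3 × $215 = $32,314.50
Success fee: 9.5% of $308,698 = $29,326.31
Total: $32,314.50 + $29,326.31 = $61,640.81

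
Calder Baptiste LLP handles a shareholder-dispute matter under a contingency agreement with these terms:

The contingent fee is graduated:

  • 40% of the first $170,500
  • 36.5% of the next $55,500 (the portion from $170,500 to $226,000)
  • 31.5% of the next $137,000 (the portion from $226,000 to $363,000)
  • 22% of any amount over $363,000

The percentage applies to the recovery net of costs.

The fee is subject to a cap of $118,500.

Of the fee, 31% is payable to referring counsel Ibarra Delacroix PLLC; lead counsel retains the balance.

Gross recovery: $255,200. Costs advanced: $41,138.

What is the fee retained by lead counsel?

$58,029.09

Fee base (net of costs): $255,200 − $41,138 = $214,062
First $170,500 at 40% = $68,200.00
Remaining $43,562 at 36.5% = $15,900.13
Fee: $68,200.00 + $15,900.13 = $84,100.13
$84,100.13 is under the $118,500 cap.
Referral share: 31% of $84,100.13 = $26,071.04; lead counsel retains $84,100.13 − $26,071.04 = $58,029.09.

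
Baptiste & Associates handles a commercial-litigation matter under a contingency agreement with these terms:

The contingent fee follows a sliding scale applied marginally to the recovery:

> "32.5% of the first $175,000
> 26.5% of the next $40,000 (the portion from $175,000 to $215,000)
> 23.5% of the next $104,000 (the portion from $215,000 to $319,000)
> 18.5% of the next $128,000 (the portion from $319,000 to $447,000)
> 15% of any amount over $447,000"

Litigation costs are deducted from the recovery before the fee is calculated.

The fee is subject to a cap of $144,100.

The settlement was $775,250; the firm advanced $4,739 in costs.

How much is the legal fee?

$144,100.00

Fee base (net of costs): $775,250 − $4,739 = $770,511
First $175,000 at 32.5% = $56,875.00
Next $40,000 at 26.5% = $10,600.00
Next $104,000 at 23.5% = $24,440.00
Next $128,000 at 18.5% = $23,680.00
Remaining $323,511 at 15% = $48,526.65
Fee: $56,875.00 + $10,600.00 + $24,440.00 + $23,680.00 + $48,526.65 = $164,121.65
$164,121.65 exceeds the $144,100 cap, so the fee is capped at $144,100.00.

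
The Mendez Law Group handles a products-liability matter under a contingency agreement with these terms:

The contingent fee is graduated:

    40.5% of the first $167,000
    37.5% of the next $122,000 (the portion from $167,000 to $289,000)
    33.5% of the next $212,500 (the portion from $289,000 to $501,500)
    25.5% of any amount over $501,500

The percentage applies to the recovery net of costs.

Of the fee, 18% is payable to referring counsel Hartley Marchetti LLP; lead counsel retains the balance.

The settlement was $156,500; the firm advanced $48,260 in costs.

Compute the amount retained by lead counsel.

$35,946.50

Fee base (net of costs): $156,500 − $48,260 = $108,240
First $108,240 at 40.5% = $43,837.20
Referral share: 18% of $43,837.20 = $7,890.70; lead counsel retains $43,837.20 − $7,890.70 = $35,946.50.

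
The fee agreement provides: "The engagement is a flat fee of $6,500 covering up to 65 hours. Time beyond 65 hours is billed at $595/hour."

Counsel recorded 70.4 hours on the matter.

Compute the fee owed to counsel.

Flat fee: $6,500.00
Excess hours: 70.4 − 65 = 5.4
Overrun: 5.4 × $595 = $3,213.00
Total: $6,500.00 + $3,213.00 = $9,713.00

$9,713.00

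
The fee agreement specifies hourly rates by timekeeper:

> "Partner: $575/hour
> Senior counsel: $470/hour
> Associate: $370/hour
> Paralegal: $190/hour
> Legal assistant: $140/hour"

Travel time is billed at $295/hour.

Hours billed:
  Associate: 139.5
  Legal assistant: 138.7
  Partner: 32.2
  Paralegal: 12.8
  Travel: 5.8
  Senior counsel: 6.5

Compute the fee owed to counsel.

$96,746.00

Partner: 32.2 × $575 = $18,515.00
Senior counsel: 6.5 × $470 = $3,055.00
Associate: 139.5 × $370 = $51,615.00
Paralegal: 12.8 × $190 = $2,432.00
Legal assistant: 138.7 × $140 = $19,418.00
Subtotal: $18,515.00 + $3,055.00 + $51,615.00 + $2,432.00 + $19,418.00 = $95,035.00
Travel: 5.8 × $295 = $1,711.00
Total: $95,035.00 + $1,711.00 = $96,746.00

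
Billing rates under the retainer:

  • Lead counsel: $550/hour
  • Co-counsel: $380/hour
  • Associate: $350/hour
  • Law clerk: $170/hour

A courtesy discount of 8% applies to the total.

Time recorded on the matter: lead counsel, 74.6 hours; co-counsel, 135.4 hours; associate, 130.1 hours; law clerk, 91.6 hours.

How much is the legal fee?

Lead counsel: 74.6 × $550 = $41,030.00
Co-counsel: 135.4 × $380 = $51,452.00
Associate: 130.1 × $350 = $45,535.00
Law clerk: 91.6 × $170 = $15,572.00
Subtotal: $153,589.00
Less 8% discount: −$12,287.12
Total: $153,589.00 − $12,287.12 = $141,301.88

$141,301.88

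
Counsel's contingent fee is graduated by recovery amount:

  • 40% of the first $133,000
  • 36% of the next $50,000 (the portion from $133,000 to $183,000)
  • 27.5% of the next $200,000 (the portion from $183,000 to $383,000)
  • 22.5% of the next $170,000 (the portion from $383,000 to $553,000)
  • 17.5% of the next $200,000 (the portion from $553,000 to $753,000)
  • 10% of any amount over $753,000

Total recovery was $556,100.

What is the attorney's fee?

First $133,000 at 40% = $53,200.00
Next $50,000 at 36% = $18,000.00
Next $200,000 at 27.5% = $55,000.00
Next $170,000 at 22.5% = $38,250.00
Remaining $3,100 at 17.5% = $542.50
Fee: $53,200.00 + $18,000.00 + $55,000.00 + $38,250.00 + $542.50 = $164,992.50

$164,992.50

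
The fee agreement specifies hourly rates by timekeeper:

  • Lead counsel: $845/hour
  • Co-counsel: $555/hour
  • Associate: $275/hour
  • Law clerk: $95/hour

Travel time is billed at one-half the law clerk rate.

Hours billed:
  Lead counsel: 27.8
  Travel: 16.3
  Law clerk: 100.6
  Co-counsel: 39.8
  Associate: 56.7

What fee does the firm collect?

$71,503.75

Lead counsel: 27.8 × $845 = $23,491.00
Co-counsel: 39.8 × $555 = $22,089.00
Associate: 56.7 × $275 = $15,592.50
Law clerk: 100.6 × $95 = $9,557.00
Subtotal: $23,491.00 + $22,089.00 + $15,592.50 + $9,557.00 = $70,729.50
Travel: 16.3 × ($95 ÷ 2) = 16.3 × $47.50 = $774.25
Total: $70,729.50 + $774.25 = $71,503.75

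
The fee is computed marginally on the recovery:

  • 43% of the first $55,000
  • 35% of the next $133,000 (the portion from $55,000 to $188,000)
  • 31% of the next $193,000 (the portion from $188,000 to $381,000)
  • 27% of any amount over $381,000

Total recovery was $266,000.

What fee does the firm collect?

$94,380.00

First $55,000 at 43% = $23,650.00
Next $133,000 at 35% = $46,550.00
Remaining $78,000 at 31% = $24,180.00
Fee: $23,650.00 + $46,550.00 + $24,180.00 = $94,380.00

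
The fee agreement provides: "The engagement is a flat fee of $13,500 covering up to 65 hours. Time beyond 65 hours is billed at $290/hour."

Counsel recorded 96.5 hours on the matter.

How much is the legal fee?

Flat fee: $13,500.00
Excess hours: 96.5 − 65 = 31.5
Overrun: 31.5 × $290 = $9,135.00
Total: $13,500.00 + $9,135.00 = $22,635.00

$22,635.00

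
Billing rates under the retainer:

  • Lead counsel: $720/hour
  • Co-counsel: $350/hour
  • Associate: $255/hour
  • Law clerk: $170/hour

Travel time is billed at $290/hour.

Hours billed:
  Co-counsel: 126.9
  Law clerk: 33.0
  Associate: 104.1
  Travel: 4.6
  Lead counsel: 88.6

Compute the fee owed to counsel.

$141,696.50

Lead counsel: 88.6 × $720 = $63,792.00
Co-counsel: 126.9 × $350 = $44,415.00
Associate: 104.1 × $255 = $26,545.50
Law clerk: 33.0 × $170 = $5,610.00
Subtotal: $63,792.00 + $44,415.00 + $26,545.50 + $5,610.00 = $140,362.50
Travel: 4.6 × $290 = $1,334.00
Total: $140,362.50 + $1,334.00 = $141,696.50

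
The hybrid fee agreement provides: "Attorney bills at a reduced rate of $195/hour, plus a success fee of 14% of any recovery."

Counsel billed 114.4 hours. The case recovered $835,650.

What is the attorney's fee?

$139,299.00

Hourly: 114.4 × $195 = $22,308.00
Success fee: 14% of $835,650 = $116,991.00
Total: $22,308.00 + $116,991.00 = $139,299.00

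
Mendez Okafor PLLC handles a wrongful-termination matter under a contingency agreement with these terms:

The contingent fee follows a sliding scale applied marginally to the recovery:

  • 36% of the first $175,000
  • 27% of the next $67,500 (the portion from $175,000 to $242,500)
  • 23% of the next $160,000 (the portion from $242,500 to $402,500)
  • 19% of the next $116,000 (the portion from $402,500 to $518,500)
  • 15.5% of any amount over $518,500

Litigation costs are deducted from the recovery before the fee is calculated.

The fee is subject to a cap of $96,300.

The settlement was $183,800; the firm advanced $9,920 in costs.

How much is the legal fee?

Fee base (net of costs): $183,800 − $9,920 = $173,880
First $173,880 at 36% = $62,596.80
$62,596.80 is under the $96,300 cap.

$62,596.80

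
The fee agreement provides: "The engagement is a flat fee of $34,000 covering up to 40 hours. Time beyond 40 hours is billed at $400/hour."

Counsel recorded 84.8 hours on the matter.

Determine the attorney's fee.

Flat fee: $34,000.00
Excess hours: 84.8 − 40 = 44.8
Overrun: 44.8 × $400 = $17,920.00
Total: $34,000.00 + $17,920.00 = $51,920.00

$51,920.00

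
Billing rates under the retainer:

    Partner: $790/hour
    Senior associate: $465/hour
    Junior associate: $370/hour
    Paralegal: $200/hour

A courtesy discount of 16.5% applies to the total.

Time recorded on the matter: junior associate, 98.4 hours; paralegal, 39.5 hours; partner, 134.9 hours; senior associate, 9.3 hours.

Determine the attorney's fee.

Partner: 134.9 × $790 = $106,571.00
Senior associate: 9.3 × $465 = $4,324.50
Junior associate: 98.4 × $370 = $36,408.00
Paralegal: 39.5 × $200 = $7,900.00
Subtotal: $155,203.50
Less 16.5% discount: −$25,608.58
Total: $155,203.50 − $25,608.58 = $129,594.92

$129,594.92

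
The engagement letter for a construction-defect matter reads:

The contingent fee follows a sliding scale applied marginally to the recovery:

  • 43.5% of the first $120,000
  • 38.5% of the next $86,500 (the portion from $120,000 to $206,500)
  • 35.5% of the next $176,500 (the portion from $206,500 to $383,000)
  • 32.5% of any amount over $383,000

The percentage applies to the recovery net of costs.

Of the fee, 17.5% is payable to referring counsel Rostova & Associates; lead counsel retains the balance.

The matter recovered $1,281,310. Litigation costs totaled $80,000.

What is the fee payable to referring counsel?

Fee base (net of costs): $1,281,310 − $80,000 = $1,201,310
First $120,000 at 43.5% = $52,200.00
Next $86,500 at 38.5% = $33,302.50
Next $176,500 at 35.5% = $62,657.50
Remaining $818,310 at 32.5% = $265,950.75
Fee: $52,200.00 + $33,302.50 + $62,657.50 + $265,950.75 = $414,110.75
Referral share: 17.5% of $414,110.75 = $72,469.38; lead counsel retains $414,110.75 − $72,469.38 = $341,641.37.

$72,469.38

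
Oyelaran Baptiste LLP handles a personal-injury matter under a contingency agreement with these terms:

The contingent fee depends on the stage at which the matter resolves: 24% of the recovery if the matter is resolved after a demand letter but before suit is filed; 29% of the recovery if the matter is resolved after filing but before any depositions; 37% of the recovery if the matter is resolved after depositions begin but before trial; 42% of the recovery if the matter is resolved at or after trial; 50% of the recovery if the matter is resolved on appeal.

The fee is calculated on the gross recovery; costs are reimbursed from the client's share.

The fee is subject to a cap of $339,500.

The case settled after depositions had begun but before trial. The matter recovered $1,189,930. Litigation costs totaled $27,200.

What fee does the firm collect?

$339,500.00

Fee base is the gross recovery, $1,189,930; costs are reimbursed separately.
The matter settled after depositions had begun but before trial, so the 37% rate applies.
$1,189,930 × 37% = $440,274.10
$440,274.10 exceeds the $339,500 cap, so the fee is capped at $339,500.00.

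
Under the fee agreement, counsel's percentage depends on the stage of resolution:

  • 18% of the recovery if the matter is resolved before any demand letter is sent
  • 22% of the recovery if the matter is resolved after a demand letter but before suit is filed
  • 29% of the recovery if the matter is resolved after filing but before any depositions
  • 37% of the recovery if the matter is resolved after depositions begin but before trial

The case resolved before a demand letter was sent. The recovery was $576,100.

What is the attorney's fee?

The matter resolved before a demand letter was sent, so the 18% rate applies.
$576,100 × 18% = $103,698.00

$103,698.00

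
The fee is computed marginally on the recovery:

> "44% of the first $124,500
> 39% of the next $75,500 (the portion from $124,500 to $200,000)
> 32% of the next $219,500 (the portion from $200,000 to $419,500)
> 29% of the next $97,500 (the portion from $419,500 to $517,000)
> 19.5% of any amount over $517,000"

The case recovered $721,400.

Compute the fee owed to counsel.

$222,598.00

First $124,500 at 44% = $54,780.00
Next $75,500 at 39% = $29,445.00
Next $219,500 at 32% = $70,240.00
Next $97,500 at 29% = $28,275.00
Remaining $204,400 at 19.5% = $39,858.00
Fee: $54,780.00 + $29,445.00 + $70,240.00 + $28,275.00 + $39,858.00 = $222,598.00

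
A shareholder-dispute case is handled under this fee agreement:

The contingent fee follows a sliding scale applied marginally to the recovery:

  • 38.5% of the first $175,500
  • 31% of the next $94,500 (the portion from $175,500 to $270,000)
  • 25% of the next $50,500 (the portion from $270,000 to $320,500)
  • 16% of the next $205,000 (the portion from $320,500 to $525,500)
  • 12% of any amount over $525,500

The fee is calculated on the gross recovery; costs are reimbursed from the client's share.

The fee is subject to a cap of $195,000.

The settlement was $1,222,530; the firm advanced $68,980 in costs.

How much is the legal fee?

Fee base is the gross recovery, $1,222,530; costs are reimbursed separately.
First $175,500 at 38.5% = $67,567.50
Next $94,500 at 31% = $29,295.00
Next $50,500 at 25% = $12,625.00
Next $205,000 at 16% = $32,800.00
Remaining $697,030 at 12% = $83,643.60
Fee: $67,567.50 + $29,295.00 + $12,625.00 + $32,800.00 + $83,643.60 = $225,931.10
$225,931.10 exceeds the $195,000 cap, so the fee is capped at $195,000.00.

$195,000.00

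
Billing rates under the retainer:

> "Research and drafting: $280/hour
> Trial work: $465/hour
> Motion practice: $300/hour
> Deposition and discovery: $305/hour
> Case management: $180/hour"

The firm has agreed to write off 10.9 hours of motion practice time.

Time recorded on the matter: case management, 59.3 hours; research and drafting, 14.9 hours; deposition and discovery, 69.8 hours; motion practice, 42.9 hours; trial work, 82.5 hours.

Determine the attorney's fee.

$84,097.50

Research and drafting: 14.9 × $280 = $4,172.00
Trial work: 82.5 × $465 = $38,362.50
Motion practice: 42.9 × $300 = $12,870.00
Deposition and discovery: 69.8 × $305 = $21,289.00
Case management: 59.3 × $180 = $10,674.00
Subtotal: $87,367.50
Write-off: 10.9 × $300 = $3,270.00
Total: $87,367.50 − $3,270.00 = $84,097.50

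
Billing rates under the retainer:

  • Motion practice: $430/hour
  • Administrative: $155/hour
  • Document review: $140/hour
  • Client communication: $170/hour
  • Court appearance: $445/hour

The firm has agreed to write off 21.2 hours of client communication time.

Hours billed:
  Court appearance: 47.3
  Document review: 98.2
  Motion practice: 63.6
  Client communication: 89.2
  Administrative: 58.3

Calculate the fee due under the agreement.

Motion practice: 63.6 × $430 = $27,348.00
Administrative: 58.3 × $155 = $9,036.50
Document review: 98.2 × $140 = $13,748.00
Client communication: 89.2 × $170 = $15,164.00
Court appearance: 47.3 × $445 = $21,048.50
Subtotal: $86,345.00
Write-off: 21.2 × $170 = $3,604.00
Total: $86,345.00 − $3,604.00 = $82,741.00

$82,741.00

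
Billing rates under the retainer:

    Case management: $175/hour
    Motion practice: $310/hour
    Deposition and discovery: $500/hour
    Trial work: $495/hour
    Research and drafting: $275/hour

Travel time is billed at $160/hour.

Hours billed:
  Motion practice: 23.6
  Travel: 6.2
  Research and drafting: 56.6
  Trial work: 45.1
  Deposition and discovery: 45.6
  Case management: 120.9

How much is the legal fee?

$90,155.00

Case management: 120.9 × $175 = $21,157.50
Motion practice: 23.6 × $310 = $7,316.00
Deposition and discovery: 45.6 × $500 = $22,800.00
Trial work: 45.1 × $495 = $22,324.50
Research and drafting: 56.6 × $275 = $15,565.00
Subtotal: $21,157.50 + $7,316.00 + $22,800.00 + $22,324.50 + $15,565.00 = $89,163.00
Travel: 6.2 × $160 = $992.00
Total: $89,163.00 + $992.00 = $90,155.00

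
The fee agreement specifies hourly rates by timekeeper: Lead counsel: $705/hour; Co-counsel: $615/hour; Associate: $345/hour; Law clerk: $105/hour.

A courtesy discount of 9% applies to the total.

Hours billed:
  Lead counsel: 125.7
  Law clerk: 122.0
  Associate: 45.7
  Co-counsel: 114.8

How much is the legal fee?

$170,895.27

Lead counsel: 125.7 × $705 = $88,618.50
Co-counsel: 114.8 × $615 = $70,602.00
Associate: 45.7 × $345 = $15,766.50
Law clerk: 122.0 × $105 = $12,810.00
Subtotal: $187,797.00
Less 9% discount: −$16,901.73
Total: $187,797.00 − $16,901.73 = $170,895.27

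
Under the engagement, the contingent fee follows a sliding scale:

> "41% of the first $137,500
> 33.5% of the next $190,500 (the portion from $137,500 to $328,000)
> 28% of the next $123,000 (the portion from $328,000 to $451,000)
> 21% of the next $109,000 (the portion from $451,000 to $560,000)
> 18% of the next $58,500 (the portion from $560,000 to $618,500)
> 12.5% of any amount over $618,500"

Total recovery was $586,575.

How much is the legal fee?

First $137,500 at 41% = $56,375.00
Next $190,500 at 33.5% = $63,817.50
Next $123,000 at 28% = $34,440.00
Next $109,000 at 21% = $22,890.00
Remaining $26,575 at 18% = $4,783.50
Fee: $56,375.00 + $63,817.50 + $34,440.00 + $22,890.00 + $4,783.50 = $182,306.00

$182,306.00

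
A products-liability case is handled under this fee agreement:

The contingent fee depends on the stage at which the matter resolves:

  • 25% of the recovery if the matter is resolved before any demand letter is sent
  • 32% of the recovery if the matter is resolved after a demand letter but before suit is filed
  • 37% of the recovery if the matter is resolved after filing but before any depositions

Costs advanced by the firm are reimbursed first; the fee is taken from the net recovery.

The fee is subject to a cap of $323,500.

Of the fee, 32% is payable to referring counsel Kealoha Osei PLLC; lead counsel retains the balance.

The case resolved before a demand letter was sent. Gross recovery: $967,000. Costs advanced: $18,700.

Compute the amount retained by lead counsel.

Fee base (net of costs): $967,000 − $18,700 = $948,300
The matter resolved before a demand letter was sent, so the 25% rate applies.
$948,300 × 25% = $237,075.00
$237,075.00 is under the $323,500 cap.
Referral share: 32% of $237,075.00 = $75,864.00; lead counsel retains $237,075.00 − $75,864.00 = $161,211.00.

$161,211.00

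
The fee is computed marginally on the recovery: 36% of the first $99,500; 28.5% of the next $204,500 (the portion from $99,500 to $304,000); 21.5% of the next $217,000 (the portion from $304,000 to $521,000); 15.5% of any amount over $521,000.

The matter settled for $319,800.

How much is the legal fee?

$97,499.50

First $99,500 at 36% = $35,820.00
Next $204,500 at 28.5% = $58,282.50
Remaining $15,800 at 21.5% = $3,397.00
Fee: $35,820.00 + $58,282.50 + $3,397.00 = $97,499.50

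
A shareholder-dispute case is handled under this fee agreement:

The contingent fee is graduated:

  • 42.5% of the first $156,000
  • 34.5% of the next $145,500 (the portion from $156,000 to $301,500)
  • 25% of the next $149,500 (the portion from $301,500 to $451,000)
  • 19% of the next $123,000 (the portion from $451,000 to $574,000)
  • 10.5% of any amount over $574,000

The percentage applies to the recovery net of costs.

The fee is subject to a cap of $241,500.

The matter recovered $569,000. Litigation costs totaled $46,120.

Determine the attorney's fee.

Fee base (net of costs): $569,000 − $46,120 = $522,880
First $156,000 at 42.5% = $66,300.00
Next $145,500 at 34.5% = $50,197.50
Next $149,500 at 25% = $37,375.00
Remaining $71,880 at 19% = $13,657.20
Fee: $66,300.00 + $50,197.50 + $37,375.00 + $13,657.20 = $167,529.70
$167,529.70 is under the $241,500 cap.

$167,529.70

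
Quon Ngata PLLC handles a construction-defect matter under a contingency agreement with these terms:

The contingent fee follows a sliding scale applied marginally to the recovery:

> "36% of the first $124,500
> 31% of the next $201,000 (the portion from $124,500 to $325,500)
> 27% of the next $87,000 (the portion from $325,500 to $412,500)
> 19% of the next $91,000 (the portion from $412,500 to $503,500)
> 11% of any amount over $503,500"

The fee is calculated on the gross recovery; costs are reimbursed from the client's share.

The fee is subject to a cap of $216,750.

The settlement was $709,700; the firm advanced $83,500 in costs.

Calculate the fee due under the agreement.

Fee base is the gross recovery, $709,700; costs are reimbursed separately.
First $124,500 at 36% = $44,820.00
Next $201,000 at 31% = $62,310.00
Next $87,000 at 27% = $23,490.00
Next $91,000 at 19% = $17,290.00
Remaining $206,200 at 11% = $22,682.00
Fee: $44,820.00 + $62,310.00 + $23,490.00 + $17,290.00 + $22,682.00 = $170,592.00
$170,592.00 is under the $216,750 cap.

$170,592.00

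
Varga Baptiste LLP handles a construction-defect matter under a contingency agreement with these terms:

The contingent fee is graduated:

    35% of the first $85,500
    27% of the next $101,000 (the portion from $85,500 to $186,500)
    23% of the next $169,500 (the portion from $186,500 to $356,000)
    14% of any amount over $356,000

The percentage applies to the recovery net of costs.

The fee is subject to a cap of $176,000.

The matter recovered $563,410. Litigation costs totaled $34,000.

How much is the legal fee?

Fee base (net of costs): $563,410 − $34,000 = $529,410
First $85,500 at 35% = $29,925.00
Next $101,000 at 27% = $27,270.00
Next $169,500 at 23% = $38,985.00
Remaining $173,410 at 14% = $24,277.40
Fee: $29,925.00 + $27,270.00 + $38,985.00 + $24,277.40 = $120,457.40
$120,457.40 is under the $176,000 cap.

$120,457.40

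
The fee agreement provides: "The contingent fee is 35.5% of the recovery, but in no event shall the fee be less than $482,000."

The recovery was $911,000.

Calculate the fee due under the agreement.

$482,000.00

35.5% of $911,000 = $323,405.00
That is below the $482,000 minimum, so the minimum applies.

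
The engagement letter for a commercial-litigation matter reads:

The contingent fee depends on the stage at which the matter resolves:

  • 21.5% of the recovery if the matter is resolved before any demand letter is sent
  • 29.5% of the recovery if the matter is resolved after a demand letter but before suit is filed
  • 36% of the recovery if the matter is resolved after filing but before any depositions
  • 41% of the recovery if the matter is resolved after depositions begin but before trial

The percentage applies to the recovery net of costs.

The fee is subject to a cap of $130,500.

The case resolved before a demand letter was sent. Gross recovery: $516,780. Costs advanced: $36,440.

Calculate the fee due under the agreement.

$103,273.10

Fee base (net of costs): $516,780 − $36,440 = $480,340
The matter resolved before a demand letter was sent, so the 21.5% rate applies.
$480,340 × 21.5% = $103,273.10
$103,273.10 is under the $130,500 cap.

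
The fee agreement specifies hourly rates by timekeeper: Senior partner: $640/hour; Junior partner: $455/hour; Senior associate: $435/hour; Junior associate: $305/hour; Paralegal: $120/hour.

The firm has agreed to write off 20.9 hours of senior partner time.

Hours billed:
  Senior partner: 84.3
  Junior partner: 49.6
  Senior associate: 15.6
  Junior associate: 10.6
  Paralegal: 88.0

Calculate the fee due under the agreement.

Senior partner: 84.3 × $640 = $53,952.00
Junior partner: 49.6 × $455 = $22,568.00
Senior associate: 15.6 × $435 = $6,786.00
Junior associate: 10.6 × $305 = $3,233.00
Paralegal: 88.0 × $120 = $10,560.00
Subtotal: $97,099.00
Write-off: 20.9 × $640 = $13,376.00
Total: $97,099.00 − $13,376.00 = $83,723.00

$83,723.00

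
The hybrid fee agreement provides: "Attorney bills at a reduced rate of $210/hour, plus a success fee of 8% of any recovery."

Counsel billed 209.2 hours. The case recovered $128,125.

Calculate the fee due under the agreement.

Hourly: 209.2 × $210 = $43,932.00
Success fee: 8% of $128,125 = $10,250.00
Total: $43,932.00 + $10,250.00 = $54,182.00

$54,182.00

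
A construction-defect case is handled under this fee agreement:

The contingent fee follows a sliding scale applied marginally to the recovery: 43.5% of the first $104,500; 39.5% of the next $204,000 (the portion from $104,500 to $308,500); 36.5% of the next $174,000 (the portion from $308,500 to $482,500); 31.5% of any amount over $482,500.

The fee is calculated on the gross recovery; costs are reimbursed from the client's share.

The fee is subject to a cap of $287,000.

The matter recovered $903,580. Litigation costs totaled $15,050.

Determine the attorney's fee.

Fee base is the gross recovery, $903,580; costs are reimbursed separately.
First $104,500 at 43.5% = $45,457.50
Next $204,000 at 39.5% = $80,580.00
Next $174,000 at 36.5% = $63,510.00
Remaining $421,080 at 31.5% = $132,640.20
Fee: $45,457.50 + $80,580.00 + $63,510.00 + $132,640.20 = $322,187.70
$322,187.70 exceeds the $287,000 cap, so the fee is capped at $287,000.00.

$287,000.00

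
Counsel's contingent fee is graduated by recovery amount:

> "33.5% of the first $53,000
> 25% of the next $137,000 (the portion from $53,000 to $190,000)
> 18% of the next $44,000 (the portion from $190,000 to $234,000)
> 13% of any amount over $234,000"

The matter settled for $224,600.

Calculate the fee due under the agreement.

First $53,000 at 33.5% = $17,755.00
Next $137,000 at 25% = $34,250.00
Remaining $34,600 at 18% = $6,228.00
Fee: $17,755.00 + $34,250.00 + $6,228.00 = $58,233.00

$58,233.00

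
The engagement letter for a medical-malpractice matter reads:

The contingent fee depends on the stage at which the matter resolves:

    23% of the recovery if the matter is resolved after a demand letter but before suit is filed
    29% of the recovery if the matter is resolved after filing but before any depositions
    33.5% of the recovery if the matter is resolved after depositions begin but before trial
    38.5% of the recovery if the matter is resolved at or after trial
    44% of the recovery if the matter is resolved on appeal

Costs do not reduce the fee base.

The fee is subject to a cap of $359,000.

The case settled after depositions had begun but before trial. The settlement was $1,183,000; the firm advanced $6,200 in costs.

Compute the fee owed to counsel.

Fee base is the gross recovery, $1,183,000; costs are reimbursed separately.
The matter settled after depositions had begun but before trial, so the 33.5% rate applies.
$1,183,000 × 33.5% = $396,305.00
$396,305.00 exceeds the $359,000 cap, so the fee is capped at $359,000.00.

$359,000.00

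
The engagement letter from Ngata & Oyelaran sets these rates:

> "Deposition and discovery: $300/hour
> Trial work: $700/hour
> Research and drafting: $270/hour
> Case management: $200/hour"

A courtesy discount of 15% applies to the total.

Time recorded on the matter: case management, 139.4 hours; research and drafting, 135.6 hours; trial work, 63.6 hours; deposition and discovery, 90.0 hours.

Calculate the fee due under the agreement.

Deposition and discovery: 90.0 × $300 = $27,000.00
Trial work: 63.6 × $700 = $44,520.00
Research and drafting: 135.6 × $270 = $36,612.00
Case management: 139.4 × $200 = $27,880.00
Subtotal: $136,012.00
Less 15% discount: −$20,401.80
Total: $136,012.00 − $20,401.80 = $115,610.20

$115,610.20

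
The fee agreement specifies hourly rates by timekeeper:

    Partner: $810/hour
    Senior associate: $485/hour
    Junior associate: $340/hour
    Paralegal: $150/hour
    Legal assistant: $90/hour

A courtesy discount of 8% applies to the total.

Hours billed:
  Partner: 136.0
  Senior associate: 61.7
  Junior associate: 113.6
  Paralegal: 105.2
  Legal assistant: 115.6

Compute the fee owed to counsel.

$188,501.10

Partner: 136.0 × $810 = $110,160.00
Senior associate: 61.7 × $485 = $29,924.50
Junior associate: 113.6 × $340 = $38,624.00
Paralegal: 105.2 × $150 = $15,780.00
Legal assistant: 115.6 × $90 = $10,404.00
Subtotal: $204,892.50
Less 8% discount: −$16,391.40
Total: $204,892.50 − $16,391.40 = $188,501.10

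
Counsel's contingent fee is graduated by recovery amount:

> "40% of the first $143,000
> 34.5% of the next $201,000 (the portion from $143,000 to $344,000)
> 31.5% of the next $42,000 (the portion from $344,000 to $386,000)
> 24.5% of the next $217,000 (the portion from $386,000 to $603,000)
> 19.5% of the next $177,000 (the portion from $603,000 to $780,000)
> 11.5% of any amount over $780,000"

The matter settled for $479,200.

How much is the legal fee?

First $143,000 at 40% = $57,200.00
Next $201,000 at 34.5% = $69,345.00
Next $42,000 at 31.5% = $13,230.00
Remaining $93,200 at 24.5% = $22,834.00
Fee: $57,200.00 + $69,345.00 + $13,230.00 + $22,834.00 = $162,609.00

$162,609.00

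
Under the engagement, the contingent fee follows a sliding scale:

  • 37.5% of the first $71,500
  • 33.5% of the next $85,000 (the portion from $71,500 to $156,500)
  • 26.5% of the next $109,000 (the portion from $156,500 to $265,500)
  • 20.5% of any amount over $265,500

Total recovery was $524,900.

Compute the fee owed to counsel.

First $71,500 at 37.5% = $26,812.50
Next $85,000 at 33.5% = $28,475.00
Next $109,000 at 26.5% = $28,885.00
Remaining $259,400 at 20.5% = $53,177.00
Fee: $26,812.50 + $28,475.00 + $28,885.00 + $53,177.00 = $137,349.50

$137,349.50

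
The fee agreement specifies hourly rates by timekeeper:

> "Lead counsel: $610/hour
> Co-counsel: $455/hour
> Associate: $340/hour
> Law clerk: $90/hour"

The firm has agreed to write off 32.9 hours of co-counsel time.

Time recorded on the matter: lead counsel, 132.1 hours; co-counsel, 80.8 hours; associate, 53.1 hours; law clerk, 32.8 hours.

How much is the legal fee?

Lead counsel: 132.1 × $610 = $80,581.00
Co-counsel: 80.8 × $455 = $36,764.00
Associate: 53.1 × $340 = $18,054.00
Law clerk: 32.8 × $90 = $2,952.00
Subtotal: $138,351.00
Write-off: 32.9 × $455 = $14,969.50
Total: $138,351.00 − $14,969.50 = $123,381.50

$123,381.50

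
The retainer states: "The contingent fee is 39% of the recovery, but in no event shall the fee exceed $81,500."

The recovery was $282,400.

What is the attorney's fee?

39% of $282,400 = $110,136.00
That exceeds the $81,500 cap, so the fee is capped at $81,500.

$81,500.00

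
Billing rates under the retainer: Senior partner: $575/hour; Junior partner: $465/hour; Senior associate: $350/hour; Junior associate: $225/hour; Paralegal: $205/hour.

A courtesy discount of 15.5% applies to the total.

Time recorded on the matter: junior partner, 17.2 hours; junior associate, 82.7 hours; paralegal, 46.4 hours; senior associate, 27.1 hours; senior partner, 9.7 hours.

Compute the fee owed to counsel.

$43,247.10

Senior partner: 9.7 × $575 = $5,577.50
Junior partner: 17.2 × $465 = $7,998.00
Senior associate: 27.1 × $350 = $9,485.00
Junior associate: 82.7 × $225 = $18,607.50
Paralegal: 46.4 × $205 = $9,512.00
Subtotal: $51,180.00
Less 15.5% discount: −$7,932.90
Total: $51,180.00 − $7,932.90 = $43,247.10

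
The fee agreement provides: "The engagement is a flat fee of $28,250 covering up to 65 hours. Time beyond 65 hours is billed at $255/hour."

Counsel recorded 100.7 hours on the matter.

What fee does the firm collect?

Flat fee: $28,250.00
Excess hours: 100.7 − 65 = 35.7
Overrun: 35.7 × $255 = $9,103.50
Total: $28,250.00 + $9,103.50 = $37,353.50

$37,353.50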